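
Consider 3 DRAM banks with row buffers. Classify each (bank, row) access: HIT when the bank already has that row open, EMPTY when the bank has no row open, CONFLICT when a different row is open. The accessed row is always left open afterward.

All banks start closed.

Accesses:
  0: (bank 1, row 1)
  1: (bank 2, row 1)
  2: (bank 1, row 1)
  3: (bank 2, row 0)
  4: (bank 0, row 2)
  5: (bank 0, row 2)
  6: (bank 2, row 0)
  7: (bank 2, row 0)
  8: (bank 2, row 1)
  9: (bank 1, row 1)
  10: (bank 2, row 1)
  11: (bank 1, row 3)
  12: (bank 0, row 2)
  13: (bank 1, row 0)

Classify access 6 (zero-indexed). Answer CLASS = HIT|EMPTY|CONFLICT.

  [0] b1 r1: no row ⇒ E
  [1] b2 r1: no row ⇒ E
  [2] b1 r1: had r1 ⇒ H
  [3] b2 r0: had r1 ⇒ C
  [4] b0 r2: no row ⇒ E
  [5] b0 r2: had r2 ⇒ H
  [6] b2 r0: had r0 ⇒ H
  [7] b2 r0: had r0 ⇒ H
  [8] b2 r1: had r0 ⇒ C
  [9] b1 r1: had r1 ⇒ H
  [10] b2 r1: had r1 ⇒ H
  [11] b1 r3: had r1 ⇒ C
  [12] b0 r2: had r2 ⇒ H
  [13] b1 r0: had r3 ⇒ C

CLASS = HIT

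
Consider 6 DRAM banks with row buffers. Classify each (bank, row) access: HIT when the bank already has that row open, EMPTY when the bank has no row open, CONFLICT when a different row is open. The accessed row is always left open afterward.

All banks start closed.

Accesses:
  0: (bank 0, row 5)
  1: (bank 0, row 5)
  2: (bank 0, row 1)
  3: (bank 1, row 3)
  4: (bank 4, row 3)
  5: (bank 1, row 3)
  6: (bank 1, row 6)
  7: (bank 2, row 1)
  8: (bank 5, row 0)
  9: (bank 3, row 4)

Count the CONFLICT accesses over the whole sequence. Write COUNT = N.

  [0] b0 r5: no row ⇒ E
  [1] b0 r5: had r5 ⇒ H
  [2] b0 r1: had r5 ⇒ C
  [3] b1 r3: no row ⇒ E
  [4] b4 r3: no row ⇒ E
  [5] b1 r3: had r3 ⇒ H
  [6] b1 r6: had r3 ⇒ C
  [7] b2 r1: no row ⇒ E
  [8] b5 r0: no row ⇒ E
  [9] b3 r4: no row ⇒ E

COUNT = 2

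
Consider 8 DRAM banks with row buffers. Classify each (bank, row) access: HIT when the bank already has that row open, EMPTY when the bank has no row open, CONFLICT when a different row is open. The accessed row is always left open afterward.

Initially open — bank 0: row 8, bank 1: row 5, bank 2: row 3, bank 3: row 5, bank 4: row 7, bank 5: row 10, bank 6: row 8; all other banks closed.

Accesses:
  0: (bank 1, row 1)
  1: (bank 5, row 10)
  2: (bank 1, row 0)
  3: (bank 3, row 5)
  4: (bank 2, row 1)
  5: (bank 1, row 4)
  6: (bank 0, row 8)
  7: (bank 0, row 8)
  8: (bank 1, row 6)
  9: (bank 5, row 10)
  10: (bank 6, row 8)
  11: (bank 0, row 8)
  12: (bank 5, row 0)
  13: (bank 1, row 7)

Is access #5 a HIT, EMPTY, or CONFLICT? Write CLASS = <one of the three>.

step 0: bank1 5->1 [CONFLICT]
step 1: bank5 10->10 [HIT]
step 2: bank1 1->0 [CONFLICT]
step 3: bank3 5->5 [HIT]
step 4: bank2 3->1 [CONFLICT]
step 5: bank1 0->4 [CONFLICT]
step 6: bank0 8->8 [HIT]
step 7: bank0 8->8 [HIT]
step 8: bank1 4->6 [CONFLICT]
step 9: bank5 10->10 [HIT]
step 10: bank6 8->8 [HIT]
step 11: bank0 8->8 [HIT]
step 12: bank5 10->0 [CONFLICT]
step 13: bank1 6->7 [CONFLICT]

CLASS = CONFLICT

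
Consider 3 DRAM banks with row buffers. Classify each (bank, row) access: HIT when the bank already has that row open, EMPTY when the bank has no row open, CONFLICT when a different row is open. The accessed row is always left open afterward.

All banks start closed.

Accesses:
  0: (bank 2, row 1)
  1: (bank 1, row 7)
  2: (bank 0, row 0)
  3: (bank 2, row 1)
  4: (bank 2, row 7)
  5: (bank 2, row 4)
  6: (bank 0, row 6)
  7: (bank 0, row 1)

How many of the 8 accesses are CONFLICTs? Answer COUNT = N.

COUNT = 4

0: bank 2 row 1 — prev None → EMPTY
1: bank 1 row 7 — prev None → EMPTY
2: bank 0 row 0 — prev None → EMPTY
3: bank 2 row 1 — prev 1 → HIT
4: bank 2 row 7 — prev 1 → CONFLICT
5: bank 2 row 4 — prev 7 → CONFLICT
6: bank 0 row 6 — prev 0 → CONFLICT
7: bank 0 row 1 — prev 6 → CONFLICT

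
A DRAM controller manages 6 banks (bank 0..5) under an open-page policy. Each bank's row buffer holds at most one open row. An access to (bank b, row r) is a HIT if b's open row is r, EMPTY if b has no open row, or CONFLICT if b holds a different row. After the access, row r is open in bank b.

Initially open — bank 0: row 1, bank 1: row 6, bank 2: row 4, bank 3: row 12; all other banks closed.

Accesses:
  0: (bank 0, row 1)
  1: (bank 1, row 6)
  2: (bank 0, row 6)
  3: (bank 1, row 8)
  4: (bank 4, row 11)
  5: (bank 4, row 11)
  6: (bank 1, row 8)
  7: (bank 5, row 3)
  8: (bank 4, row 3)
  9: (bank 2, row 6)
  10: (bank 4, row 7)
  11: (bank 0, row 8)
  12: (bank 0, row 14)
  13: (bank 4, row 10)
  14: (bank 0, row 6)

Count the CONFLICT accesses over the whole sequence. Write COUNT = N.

step 0: bank0 1->1 [HIT]
step 1: bank1 6->6 [HIT]
step 2: bank0 1->6 [CONFLICT]
step 3: bank1 6->8 [CONFLICT]
step 4: bank4 None->11 [EMPTY]
step 5: bank4 11->11 [HIT]
step 6: bank1 8->8 [HIT]
step 7: bank5 None->3 [EMPTY]
step 8: bank4 11->3 [CONFLICT]
step 9: bank2 4->6 [CONFLICT]
step 10: bank4 3->7 [CONFLICT]
step 11: bank0 6->8 [CONFLICT]
step 12: bank0 8->14 [CONFLICT]
step 13: bank4 7->10 [CONFLICT]
step 14: bank0 14->6 [CONFLICT]

COUNT = 9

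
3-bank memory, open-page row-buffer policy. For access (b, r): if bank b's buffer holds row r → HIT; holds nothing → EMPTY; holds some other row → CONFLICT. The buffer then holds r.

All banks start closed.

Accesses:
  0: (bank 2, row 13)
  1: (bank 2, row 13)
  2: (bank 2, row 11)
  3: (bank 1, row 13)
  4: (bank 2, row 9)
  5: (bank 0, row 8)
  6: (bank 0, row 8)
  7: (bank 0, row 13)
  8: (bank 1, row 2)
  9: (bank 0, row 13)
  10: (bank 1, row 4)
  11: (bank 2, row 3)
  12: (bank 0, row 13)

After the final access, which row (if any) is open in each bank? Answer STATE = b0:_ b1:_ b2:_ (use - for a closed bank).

step 0: bank2 None->13 [EMPTY]
step 1: bank2 13->13 [HIT]
step 2: bank2 13->11 [CONFLICT]
step 3: bank1 None->13 [EMPTY]
step 4: bank2 11->9 [CONFLICT]
step 5: bank0 None->8 [EMPTY]
step 6: bank0 8->8 [HIT]
step 7: bank0 8->13 [CONFLICT]
step 8: bank1 13->2 [CONFLICT]
step 9: bank0 13->13 [HIT]
step 10: bank1 2->4 [CONFLICT]
step 11: bank2 9->3 [CONFLICT]
step 12: bank0 13->13 [HIT]

STATE = b0:13 b1:4 b2:3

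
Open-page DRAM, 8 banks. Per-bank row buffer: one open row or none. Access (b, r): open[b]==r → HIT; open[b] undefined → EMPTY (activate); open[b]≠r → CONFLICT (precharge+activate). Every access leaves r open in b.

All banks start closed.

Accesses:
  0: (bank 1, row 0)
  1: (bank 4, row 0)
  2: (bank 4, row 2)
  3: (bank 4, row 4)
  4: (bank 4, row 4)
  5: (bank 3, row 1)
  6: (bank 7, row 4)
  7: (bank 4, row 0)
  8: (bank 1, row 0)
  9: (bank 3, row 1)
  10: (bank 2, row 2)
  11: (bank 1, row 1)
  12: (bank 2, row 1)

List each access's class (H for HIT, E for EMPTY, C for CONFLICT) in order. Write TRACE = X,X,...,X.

TRACE = E,E,C,C,H,E,E,C,H,H,E,C,C

0: bank 1 row 0 — prev None → EMPTY
1: bank 4 row 0 — prev None → EMPTY
2: bank 4 row 2 — prev 0 → CONFLICT
3: bank 4 row 4 — prev 2 → CONFLICT
4: bank 4 row 4 — prev 4 → HIT
5: bank 3 row 1 — prev None → EMPTY
6: bank 7 row 4 — prev None → EMPTY
7: bank 4 row 0 — prev 4 → CONFLICT
8: bank 1 row 0 — prev 0 → HIT
9: bank 3 row 1 — prev 1 → HIT
10: bank 2 row 2 — prev None → EMPTY
11: bank 1 row 1 — prev 0 → CONFLICT
12: bank 2 row 1 — prev 2 → CONFLICT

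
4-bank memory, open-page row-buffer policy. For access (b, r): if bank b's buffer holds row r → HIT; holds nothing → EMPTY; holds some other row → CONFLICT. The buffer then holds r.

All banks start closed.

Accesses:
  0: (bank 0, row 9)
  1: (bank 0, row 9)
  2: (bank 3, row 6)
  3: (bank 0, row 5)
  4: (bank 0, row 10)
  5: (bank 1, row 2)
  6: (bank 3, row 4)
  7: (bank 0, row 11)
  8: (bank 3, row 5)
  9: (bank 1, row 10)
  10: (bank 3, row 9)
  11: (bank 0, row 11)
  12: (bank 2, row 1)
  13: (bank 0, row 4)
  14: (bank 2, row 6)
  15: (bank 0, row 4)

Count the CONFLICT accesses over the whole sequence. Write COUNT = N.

COUNT = 9

0: bank 0 row 9 — prev None → EMPTY
1: bank 0 row 9 — prev 9 → HIT
2: bank 3 row 6 — prev None → EMPTY
3: bank 0 row 5 — prev 9 → CONFLICT
4: bank 0 row 10 — prev 5 → CONFLICT
5: bank 1 row 2 — prev None → EMPTY
6: bank 3 row 4 — prev 6 → CONFLICT
7: bank 0 row 11 — prev 10 → CONFLICT
8: bank 3 row 5 — prev 4 → CONFLICT
9: bank 1 row 10 — prev 2 → CONFLICT
10: bank 3 row 9 — prev 5 → CONFLICT
11: bank 0 row 11 — prev 11 → HIT
12: bank 2 row 1 — prev None → EMPTY
13: bank 0 row 4 — prev 11 → CONFLICT
14: bank 2 row 6 — prev 1 → CONFLICT
15: bank 0 row 4 — prev 4 → HIT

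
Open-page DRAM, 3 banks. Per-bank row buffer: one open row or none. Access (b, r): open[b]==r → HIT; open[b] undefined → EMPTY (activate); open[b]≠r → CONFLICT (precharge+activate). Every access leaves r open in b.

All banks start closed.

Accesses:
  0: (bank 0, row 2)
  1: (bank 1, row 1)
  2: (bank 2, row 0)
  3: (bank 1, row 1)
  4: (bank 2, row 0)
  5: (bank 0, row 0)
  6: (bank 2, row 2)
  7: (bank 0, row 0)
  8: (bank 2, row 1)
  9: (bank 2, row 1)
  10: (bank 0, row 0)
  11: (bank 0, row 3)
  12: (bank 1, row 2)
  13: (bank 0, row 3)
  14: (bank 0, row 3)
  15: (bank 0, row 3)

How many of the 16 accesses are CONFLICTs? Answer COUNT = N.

  [0] b0 r2: no row ⇒ E
  [1] b1 r1: no row ⇒ E
  [2] b2 r0: no row ⇒ E
  [3] b1 r1: had r1 ⇒ H
  [4] b2 r0: had r0 ⇒ H
  [5] b0 r0: had r2 ⇒ C
  [6] b2 r2: had r0 ⇒ C
  [7] b0 r0: had r0 ⇒ H
  [8] b2 r1: had r2 ⇒ C
  [9] b2 r1: had r1 ⇒ H
  [10] b0 r0: had r0 ⇒ H
  [11] b0 r3: had r0 ⇒ C
  [12] b1 r2: had r1 ⇒ C
  [13] b0 r3: had r3 ⇒ H
  [14] b0 r3: had r3 ⇒ H
  [15] b0 r3: had r3 ⇒ H

COUNT = 5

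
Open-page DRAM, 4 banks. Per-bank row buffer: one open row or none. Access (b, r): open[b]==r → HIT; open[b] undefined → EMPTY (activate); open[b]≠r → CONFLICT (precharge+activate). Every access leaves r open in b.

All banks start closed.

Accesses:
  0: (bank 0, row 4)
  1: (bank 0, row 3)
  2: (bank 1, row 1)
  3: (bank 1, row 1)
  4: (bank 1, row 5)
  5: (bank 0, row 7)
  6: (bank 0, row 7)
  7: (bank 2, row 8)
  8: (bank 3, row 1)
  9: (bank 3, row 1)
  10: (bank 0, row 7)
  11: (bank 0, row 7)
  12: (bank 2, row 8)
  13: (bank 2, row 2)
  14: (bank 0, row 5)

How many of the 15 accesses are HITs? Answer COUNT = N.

  [0] b0 r4: no row ⇒ E
  [1] b0 r3: had r4 ⇒ C
  [2] b1 r1: no row ⇒ E
  [3] b1 r1: had r1 ⇒ H
  [4] b1 r5: had r1 ⇒ C
  [5] b0 r7: had r3 ⇒ C
  [6] b0 r7: had r7 ⇒ H
  [7] b2 r8: no row ⇒ E
  [8] b3 r1: no row ⇒ E
  [9] b3 r1: had r1 ⇒ H
  [10] b0 r7: had r7 ⇒ H
  [11] b0 r7: had r7 ⇒ H
  [12] b2 r8: had r8 ⇒ H
  [13] b2 r2: had r8 ⇒ C
  [14] b0 r5: had r7 ⇒ C

COUNT = 6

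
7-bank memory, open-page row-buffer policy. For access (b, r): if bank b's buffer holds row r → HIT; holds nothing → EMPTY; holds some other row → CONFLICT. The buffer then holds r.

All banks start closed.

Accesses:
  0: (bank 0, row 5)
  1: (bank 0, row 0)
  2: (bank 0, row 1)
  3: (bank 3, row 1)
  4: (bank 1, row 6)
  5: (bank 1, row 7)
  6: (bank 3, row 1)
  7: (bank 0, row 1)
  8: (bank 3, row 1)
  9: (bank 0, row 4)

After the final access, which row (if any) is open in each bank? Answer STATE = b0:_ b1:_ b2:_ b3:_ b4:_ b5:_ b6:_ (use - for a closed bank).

STATE = b0:4 b1:7 b2:- b3:1 b4:- b5:- b6:-

  [0] b0 r5: no row ⇒ E
  [1] b0 r0: had r5 ⇒ C
  [2] b0 r1: had r0 ⇒ C
  [3] b3 r1: no row ⇒ E
  [4] b1 r6: no row ⇒ E
  [5] b1 r7: had r6 ⇒ C
  [6] b3 r1: had r1 ⇒ H
  [7] b0 r1: had r1 ⇒ H
  [8] b3 r1: had r1 ⇒ H
  [9] b0 r4: had r1 ⇒ C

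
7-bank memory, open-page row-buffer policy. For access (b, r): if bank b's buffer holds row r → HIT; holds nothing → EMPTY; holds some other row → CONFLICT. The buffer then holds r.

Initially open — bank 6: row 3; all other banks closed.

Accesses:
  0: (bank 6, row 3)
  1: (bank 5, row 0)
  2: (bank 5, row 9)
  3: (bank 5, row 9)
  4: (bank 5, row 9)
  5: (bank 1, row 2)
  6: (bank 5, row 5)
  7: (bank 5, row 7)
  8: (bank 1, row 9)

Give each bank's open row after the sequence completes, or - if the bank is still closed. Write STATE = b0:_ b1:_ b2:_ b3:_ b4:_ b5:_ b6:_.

STATE = b0:- b1:9 b2:- b3:- b4:- b5:7 b6:3

step 0: bank6 3->3 [HIT]
step 1: bank5 None->0 [EMPTY]
step 2: bank5 0->9 [CONFLICT]
step 3: bank5 9->9 [HIT]
step 4: bank5 9->9 [HIT]
step 5: bank1 None->2 [EMPTY]
step 6: bank5 9->5 [CONFLICT]
step 7: bank5 5->7 [CONFLICT]
step 8: bank1 2->9 [CONFLICT]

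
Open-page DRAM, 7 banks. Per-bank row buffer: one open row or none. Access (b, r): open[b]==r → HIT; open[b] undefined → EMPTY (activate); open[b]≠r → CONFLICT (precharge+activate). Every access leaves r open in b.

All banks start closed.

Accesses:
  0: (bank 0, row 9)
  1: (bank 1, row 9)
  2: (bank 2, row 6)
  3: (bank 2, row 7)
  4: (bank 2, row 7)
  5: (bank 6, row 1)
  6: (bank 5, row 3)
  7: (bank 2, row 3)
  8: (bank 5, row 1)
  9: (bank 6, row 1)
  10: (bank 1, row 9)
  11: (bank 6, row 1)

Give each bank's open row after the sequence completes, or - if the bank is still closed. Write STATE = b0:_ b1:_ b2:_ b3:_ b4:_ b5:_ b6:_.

STATE = b0:9 b1:9 b2:3 b3:- b4:- b5:1 b6:1

step 0: bank0 None->9 [EMPTY]
step 1: bank1 None->9 [EMPTY]
step 2: bank2 None->6 [EMPTY]
step 3: bank2 6->7 [CONFLICT]
step 4: bank2 7->7 [HIT]
step 5: bank6 None->1 [EMPTY]
step 6: bank5 None->3 [EMPTY]
step 7: bank2 7->3 [CONFLICT]
step 8: bank5 3->1 [CONFLICT]
step 9: bank6 1->1 [HIT]
step 10: bank1 9->9 [HIT]
step 11: bank6 1->1 [HIT]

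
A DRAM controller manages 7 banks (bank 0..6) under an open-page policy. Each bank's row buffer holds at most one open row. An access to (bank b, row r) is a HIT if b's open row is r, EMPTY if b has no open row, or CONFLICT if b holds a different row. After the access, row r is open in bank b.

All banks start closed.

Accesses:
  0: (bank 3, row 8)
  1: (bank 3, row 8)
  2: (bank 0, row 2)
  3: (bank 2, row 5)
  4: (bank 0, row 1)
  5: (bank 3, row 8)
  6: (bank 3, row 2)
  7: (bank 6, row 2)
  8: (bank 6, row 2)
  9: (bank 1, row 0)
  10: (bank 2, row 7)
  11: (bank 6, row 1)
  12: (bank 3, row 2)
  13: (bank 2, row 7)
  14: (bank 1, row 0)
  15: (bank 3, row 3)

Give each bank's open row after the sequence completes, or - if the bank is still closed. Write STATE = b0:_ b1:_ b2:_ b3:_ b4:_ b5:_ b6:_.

STATE = b0:1 b1:0 b2:7 b3:3 b4:- b5:- b6:1

#0 (3,8) E
#1 (3,8) H  (was 8)
#2 (0,2) E
#3 (2,5) E
#4 (0,1) C  (was 2)
#5 (3,8) H  (was 8)
#6 (3,2) C  (was 8)
#7 (6,2) E
#8 (6,2) H  (was 2)
#9 (1,0) E
#10 (2,7) C  (was 5)
#11 (6,1) C  (was 2)
#12 (3,2) H  (was 2)
#13 (2,7) H  (was 7)
#14 (1,0) H  (was 0)
#15 (3,3) C  (was 2)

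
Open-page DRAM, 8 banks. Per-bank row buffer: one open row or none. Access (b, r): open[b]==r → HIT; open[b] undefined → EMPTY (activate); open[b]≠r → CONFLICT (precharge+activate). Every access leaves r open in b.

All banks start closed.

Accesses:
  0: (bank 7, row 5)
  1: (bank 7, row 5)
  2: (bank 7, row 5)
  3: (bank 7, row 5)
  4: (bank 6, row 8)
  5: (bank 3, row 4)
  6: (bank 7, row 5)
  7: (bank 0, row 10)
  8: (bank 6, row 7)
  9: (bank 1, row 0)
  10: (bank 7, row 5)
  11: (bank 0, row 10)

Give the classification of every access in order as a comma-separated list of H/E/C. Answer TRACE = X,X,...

#0 (7,5) E
#1 (7,5) H  (was 5)
#2 (7,5) H  (was 5)
#3 (7,5) H  (was 5)
#4 (6,8) E
#5 (3,4) E
#6 (7,5) H  (was 5)
#7 (0,10) E
#8 (6,7) C  (was 8)
#9 (1,0) E
#10 (7,5) H  (was 5)
#11 (0,10) H  (was 10)

TRACE = E,H,H,H,E,E,H,E,C,E,H,H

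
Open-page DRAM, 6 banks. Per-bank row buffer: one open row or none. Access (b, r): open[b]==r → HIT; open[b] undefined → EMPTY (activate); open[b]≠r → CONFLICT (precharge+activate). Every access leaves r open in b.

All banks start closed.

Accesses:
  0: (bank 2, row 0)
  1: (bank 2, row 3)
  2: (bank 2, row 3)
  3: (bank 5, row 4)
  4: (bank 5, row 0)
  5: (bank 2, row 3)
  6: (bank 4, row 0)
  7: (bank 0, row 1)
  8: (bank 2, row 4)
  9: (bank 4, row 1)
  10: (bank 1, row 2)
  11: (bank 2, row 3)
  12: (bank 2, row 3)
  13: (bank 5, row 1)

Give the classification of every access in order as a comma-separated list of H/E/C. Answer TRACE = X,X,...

TRACE = E,C,H,E,C,H,E,E,C,C,E,C,H,C

step 0: bank2 None->0 [EMPTY]
step 1: bank2 0->3 [CONFLICT]
step 2: bank2 3->3 [HIT]
step 3: bank5 None->4 [EMPTY]
step 4: bank5 4->0 [CONFLICT]
step 5: bank2 3->3 [HIT]
step 6: bank4 None->0 [EMPTY]
step 7: bank0 None->1 [EMPTY]
step 8: bank2 3->4 [CONFLICT]
step 9: bank4 0->1 [CONFLICT]
step 10: bank1 None->2 [EMPTY]
step 11: bank2 4->3 [CONFLICT]
step 12: bank2 3->3 [HIT]
step 13: bank5 0->1 [CONFLICT]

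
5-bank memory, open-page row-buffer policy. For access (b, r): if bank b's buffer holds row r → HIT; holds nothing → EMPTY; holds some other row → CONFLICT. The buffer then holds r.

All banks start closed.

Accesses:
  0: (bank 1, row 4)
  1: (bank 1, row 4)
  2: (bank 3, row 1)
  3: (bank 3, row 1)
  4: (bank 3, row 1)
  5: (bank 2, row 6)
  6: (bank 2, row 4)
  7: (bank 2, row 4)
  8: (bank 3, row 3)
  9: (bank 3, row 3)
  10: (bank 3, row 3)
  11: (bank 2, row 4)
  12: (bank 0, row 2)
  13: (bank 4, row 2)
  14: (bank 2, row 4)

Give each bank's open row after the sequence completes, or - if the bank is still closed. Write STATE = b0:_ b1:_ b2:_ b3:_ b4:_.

STATE = b0:2 b1:4 b2:4 b3:3 b4:2

  [0] b1 r4: no row ⇒ E
  [1] b1 r4: had r4 ⇒ H
  [2] b3 r1: no row ⇒ E
  [3] b3 r1: had r1 ⇒ H
  [4] b3 r1: had r1 ⇒ H
  [5] b2 r6: no row ⇒ E
  [6] b2 r4: had r6 ⇒ C
  [7] b2 r4: had r4 ⇒ H
  [8] b3 r3: had r1 ⇒ C
  [9] b3 r3: had r3 ⇒ H
  [10] b3 r3: had r3 ⇒ H
  [11] b2 r4: had r4 ⇒ H
  [12] b0 r2: no row ⇒ E
  [13] b4 r2: no row ⇒ E
  [14] b2 r4: had r4 ⇒ H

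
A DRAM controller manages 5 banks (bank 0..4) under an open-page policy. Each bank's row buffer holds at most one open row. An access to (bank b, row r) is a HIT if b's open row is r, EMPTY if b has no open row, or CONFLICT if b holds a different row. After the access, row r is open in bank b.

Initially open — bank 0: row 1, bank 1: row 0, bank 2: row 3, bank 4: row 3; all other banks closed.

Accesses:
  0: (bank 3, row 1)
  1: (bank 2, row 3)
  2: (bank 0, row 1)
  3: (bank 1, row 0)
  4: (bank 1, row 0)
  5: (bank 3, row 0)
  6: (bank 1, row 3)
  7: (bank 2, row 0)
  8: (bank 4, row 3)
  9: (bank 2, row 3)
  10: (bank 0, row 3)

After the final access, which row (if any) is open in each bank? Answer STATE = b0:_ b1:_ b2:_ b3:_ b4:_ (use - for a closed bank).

STATE = b0:3 b1:3 b2:3 b3:0 b4:3

  [0] b3 r1: no row ⇒ E
  [1] b2 r3: had r3 ⇒ H
  [2] b0 r1: had r1 ⇒ H
  [3] b1 r0: had r0 ⇒ H
  [4] b1 r0: had r0 ⇒ H
  [5] b3 r0: had r1 ⇒ C
  [6] b1 r3: had r0 ⇒ C
  [7] b2 r0: had r3 ⇒ C
  [8] b4 r3: had r3 ⇒ H
  [9] b2 r3: had r0 ⇒ C
  [10] b0 r3: had r1 ⇒ C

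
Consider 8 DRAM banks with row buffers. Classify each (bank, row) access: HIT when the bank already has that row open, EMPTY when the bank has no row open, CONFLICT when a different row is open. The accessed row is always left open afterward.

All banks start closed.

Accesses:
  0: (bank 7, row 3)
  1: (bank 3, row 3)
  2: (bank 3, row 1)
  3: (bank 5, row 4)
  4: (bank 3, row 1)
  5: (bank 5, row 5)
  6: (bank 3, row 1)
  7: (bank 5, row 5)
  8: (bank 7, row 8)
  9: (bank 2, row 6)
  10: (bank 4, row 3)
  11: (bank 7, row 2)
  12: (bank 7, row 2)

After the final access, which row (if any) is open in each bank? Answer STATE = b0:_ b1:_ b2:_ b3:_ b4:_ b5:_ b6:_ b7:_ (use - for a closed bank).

STATE = b0:- b1:- b2:6 b3:1 b4:3 b5:5 b6:- b7:2

step 0: bank7 None->3 [EMPTY]
step 1: bank3 None->3 [EMPTY]
step 2: bank3 3->1 [CONFLICT]
step 3: bank5 None->4 [EMPTY]
step 4: bank3 1->1 [HIT]
step 5: bank5 4->5 [CONFLICT]
step 6: bank3 1->1 [HIT]
step 7: bank5 5->5 [HIT]
step 8: bank7 3->8 [CONFLICT]
step 9: bank2 None->6 [EMPTY]
step 10: bank4 None->3 [EMPTY]
step 11: bank7 8->2 [CONFLICT]
step 12: bank7 2->2 [HIT]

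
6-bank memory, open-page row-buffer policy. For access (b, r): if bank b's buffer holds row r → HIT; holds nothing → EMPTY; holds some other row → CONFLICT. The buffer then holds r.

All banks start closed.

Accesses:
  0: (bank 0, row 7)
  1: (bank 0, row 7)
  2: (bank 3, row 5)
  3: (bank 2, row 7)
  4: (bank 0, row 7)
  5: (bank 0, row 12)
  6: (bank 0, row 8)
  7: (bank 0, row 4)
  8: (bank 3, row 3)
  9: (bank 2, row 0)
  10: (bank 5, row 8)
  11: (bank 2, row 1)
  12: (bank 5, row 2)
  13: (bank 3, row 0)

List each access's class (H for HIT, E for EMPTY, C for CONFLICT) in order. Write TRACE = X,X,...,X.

TRACE = E,H,E,E,H,C,C,C,C,C,E,C,C,C

0: bank 0 row 7 — prev None → EMPTY
1: bank 0 row 7 — prev 7 → HIT
2: bank 3 row 5 — prev None → EMPTY
3: bank 2 row 7 — prev None → EMPTY
4: bank 0 row 7 — prev 7 → HIT
5: bank 0 row 12 — prev 7 → CONFLICT
6: bank 0 row 8 — prev 12 → CONFLICT
7: bank 0 row 4 — prev 8 → CONFLICT
8: bank 3 row 3 — prev 5 → CONFLICT
9: bank 2 row 0 — prev 7 → CONFLICT
10: bank 5 row 8 — prev None → EMPTY
11: bank 2 row 1 — prev 0 → CONFLICT
12: bank 5 row 2 — prev 8 → CONFLICT
13: bank 3 row 0 — prev 3 → CONFLICT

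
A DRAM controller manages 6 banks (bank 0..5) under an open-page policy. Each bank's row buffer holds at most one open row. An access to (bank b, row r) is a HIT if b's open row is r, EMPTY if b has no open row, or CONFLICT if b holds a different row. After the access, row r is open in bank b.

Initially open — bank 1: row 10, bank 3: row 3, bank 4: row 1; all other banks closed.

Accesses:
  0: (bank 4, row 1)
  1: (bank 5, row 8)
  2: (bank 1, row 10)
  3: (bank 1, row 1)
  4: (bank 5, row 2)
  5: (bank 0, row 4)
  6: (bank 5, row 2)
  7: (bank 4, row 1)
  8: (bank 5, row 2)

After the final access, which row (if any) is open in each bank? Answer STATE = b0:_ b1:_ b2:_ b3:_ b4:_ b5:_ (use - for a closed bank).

0: bank 4 row 1 — prev 1 → HIT
1: bank 5 row 8 — prev None → EMPTY
2: bank 1 row 10 — prev 10 → HIT
3: bank 1 row 1 — prev 10 → CONFLICT
4: bank 5 row 2 — prev 8 → CONFLICT
5: bank 0 row 4 — prev None → EMPTY
6: bank 5 row 2 — prev 2 → HIT
7: bank 4 row 1 — prev 1 → HIT
8: bank 5 row 2 — prev 2 → HIT

STATE = b0:4 b1:1 b2:- b3:3 b4:1 b5:2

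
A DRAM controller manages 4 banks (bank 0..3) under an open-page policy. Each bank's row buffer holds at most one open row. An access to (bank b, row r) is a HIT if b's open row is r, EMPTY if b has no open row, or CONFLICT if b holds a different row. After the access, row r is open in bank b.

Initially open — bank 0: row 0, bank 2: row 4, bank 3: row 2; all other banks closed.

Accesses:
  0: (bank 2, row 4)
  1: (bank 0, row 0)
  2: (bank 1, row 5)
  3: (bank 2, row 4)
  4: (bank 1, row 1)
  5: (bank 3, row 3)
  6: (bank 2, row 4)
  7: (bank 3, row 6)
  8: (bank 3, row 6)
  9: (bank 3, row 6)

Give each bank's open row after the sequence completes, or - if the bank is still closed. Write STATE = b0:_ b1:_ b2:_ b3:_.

STATE = b0:0 b1:1 b2:4 b3:6

  [0] b2 r4: had r4 ⇒ H
  [1] b0 r0: had r0 ⇒ H
  [2] b1 r5: no row ⇒ E
  [3] b2 r4: had r4 ⇒ H
  [4] b1 r1: had r5 ⇒ C
  [5] b3 r3: had r2 ⇒ C
  [6] b2 r4: had r4 ⇒ H
  [7] b3 r6: had r3 ⇒ C
  [8] b3 r6: had r6 ⇒ H
  [9] b3 r6: had r6 ⇒ H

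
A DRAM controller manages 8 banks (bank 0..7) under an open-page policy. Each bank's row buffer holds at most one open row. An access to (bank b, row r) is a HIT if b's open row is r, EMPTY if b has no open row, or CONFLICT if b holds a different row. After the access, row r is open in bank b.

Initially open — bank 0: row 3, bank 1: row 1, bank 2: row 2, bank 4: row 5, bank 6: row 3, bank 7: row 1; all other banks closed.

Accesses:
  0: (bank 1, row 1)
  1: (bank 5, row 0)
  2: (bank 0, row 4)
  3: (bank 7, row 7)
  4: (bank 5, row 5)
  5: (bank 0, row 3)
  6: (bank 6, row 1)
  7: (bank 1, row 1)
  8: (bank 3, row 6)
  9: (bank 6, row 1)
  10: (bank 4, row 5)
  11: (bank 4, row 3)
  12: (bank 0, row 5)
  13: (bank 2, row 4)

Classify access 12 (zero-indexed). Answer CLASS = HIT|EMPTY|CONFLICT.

CLASS = CONFLICT

step 0: bank1 1->1 [HIT]
step 1: bank5 None->0 [EMPTY]
step 2: bank0 3->4 [CONFLICT]
step 3: bank7 1->7 [CONFLICT]
step 4: bank5 0->5 [CONFLICT]
step 5: bank0 4->3 [CONFLICT]
step 6: bank6 3->1 [CONFLICT]
step 7: bank1 1->1 [HIT]
step 8: bank3 None->6 [EMPTY]
step 9: bank6 1->1 [HIT]
step 10: bank4 5->5 [HIT]
step 11: bank4 5->3 [CONFLICT]
step 12: bank0 3->5 [CONFLICT]
step 13: bank2 2->4 [CONFLICT]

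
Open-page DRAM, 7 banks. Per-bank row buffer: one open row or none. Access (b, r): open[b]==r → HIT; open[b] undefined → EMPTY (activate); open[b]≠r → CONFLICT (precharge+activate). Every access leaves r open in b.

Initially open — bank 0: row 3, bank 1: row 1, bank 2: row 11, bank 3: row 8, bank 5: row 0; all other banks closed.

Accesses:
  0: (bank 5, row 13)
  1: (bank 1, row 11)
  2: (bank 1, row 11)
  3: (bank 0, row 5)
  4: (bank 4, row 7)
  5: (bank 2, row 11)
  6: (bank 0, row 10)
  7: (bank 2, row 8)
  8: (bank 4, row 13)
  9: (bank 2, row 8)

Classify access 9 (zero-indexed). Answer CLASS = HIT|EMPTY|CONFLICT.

step 0: bank5 0->13 [CONFLICT]
step 1: bank1 1->11 [CONFLICT]
step 2: bank1 11->11 [HIT]
step 3: bank0 3->5 [CONFLICT]
step 4: bank4 None->7 [EMPTY]
step 5: bank2 11->11 [HIT]
step 6: bank0 5->10 [CONFLICT]
step 7: bank2 11->8 [CONFLICT]
step 8: bank4 7->13 [CONFLICT]
step 9: bank2 8->8 [HIT]

CLASS = HIT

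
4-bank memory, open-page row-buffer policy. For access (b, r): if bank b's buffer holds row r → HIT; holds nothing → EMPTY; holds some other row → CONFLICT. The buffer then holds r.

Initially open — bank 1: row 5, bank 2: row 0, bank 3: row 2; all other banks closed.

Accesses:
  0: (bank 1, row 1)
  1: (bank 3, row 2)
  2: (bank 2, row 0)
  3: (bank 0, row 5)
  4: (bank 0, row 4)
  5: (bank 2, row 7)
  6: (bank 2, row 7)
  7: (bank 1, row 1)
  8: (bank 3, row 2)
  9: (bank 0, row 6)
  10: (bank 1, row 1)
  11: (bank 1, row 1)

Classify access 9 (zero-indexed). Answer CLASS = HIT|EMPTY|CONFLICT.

0: bank 1 row 1 — prev 5 → CONFLICT
1: bank 3 row 2 — prev 2 → HIT
2: bank 2 row 0 — prev 0 → HIT
3: bank 0 row 5 — prev None → EMPTY
4: bank 0 row 4 — prev 5 → CONFLICT
5: bank 2 row 7 — prev 0 → CONFLICT
6: bank 2 row 7 — prev 7 → HIT
7: bank 1 row 1 — prev 1 → HIT
8: bank 3 row 2 — prev 2 → HIT
9: bank 0 row 6 — prev 4 → CONFLICT
10: bank 1 row 1 — prev 1 → HIT
11: bank 1 row 1 — prev 1 → HIT

CLASS = CONFLICT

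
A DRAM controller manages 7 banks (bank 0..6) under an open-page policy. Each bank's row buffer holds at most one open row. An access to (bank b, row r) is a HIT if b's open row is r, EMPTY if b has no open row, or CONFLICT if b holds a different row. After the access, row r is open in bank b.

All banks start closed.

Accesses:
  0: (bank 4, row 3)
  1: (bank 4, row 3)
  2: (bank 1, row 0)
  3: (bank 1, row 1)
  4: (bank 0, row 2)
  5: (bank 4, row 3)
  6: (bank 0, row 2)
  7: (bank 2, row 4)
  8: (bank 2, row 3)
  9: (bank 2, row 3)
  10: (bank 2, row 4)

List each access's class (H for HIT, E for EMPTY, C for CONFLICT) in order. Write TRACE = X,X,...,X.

step 0: bank4 None->3 [EMPTY]
step 1: bank4 3->3 [HIT]
step 2: bank1 None->0 [EMPTY]
step 3: bank1 0->1 [CONFLICT]
step 4: bank0 None->2 [EMPTY]
step 5: bank4 3->3 [HIT]
step 6: bank0 2->2 [HIT]
step 7: bank2 None->4 [EMPTY]
step 8: bank2 4->3 [CONFLICT]
step 9: bank2 3->3 [HIT]
step 10: bank2 3->4 [CONFLICT]

TRACE = E,H,E,C,E,H,H,E,C,H,C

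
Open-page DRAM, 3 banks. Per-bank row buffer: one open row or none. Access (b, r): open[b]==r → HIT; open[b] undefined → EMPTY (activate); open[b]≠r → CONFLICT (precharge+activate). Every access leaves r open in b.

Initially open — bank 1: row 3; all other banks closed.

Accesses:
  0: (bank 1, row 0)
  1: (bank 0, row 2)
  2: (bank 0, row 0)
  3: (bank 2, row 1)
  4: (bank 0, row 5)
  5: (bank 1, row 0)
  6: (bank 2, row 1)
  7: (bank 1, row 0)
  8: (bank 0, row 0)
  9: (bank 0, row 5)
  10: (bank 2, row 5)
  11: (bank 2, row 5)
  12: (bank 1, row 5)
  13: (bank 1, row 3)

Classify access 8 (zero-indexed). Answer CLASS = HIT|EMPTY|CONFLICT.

CLASS = CONFLICT

0: bank 1 row 0 — prev 3 → CONFLICT
1: bank 0 row 2 — prev None → EMPTY
2: bank 0 row 0 — prev 2 → CONFLICT
3: bank 2 row 1 — prev None → EMPTY
4: bank 0 row 5 — prev 0 → CONFLICT
5: bank 1 row 0 — prev 0 → HIT
6: bank 2 row 1 — prev 1 → HIT
7: bank 1 row 0 — prev 0 → HIT
8: bank 0 row 0 — prev 5 → CONFLICT
9: bank 0 row 5 — prev 0 → CONFLICT
10: bank 2 row 5 — prev 1 → CONFLICT
11: bank 2 row 5 — prev 5 → HIT
12: bank 1 row 5 — prev 0 → CONFLICT
13: bank 1 row 3 — prev 5 → CONFLICT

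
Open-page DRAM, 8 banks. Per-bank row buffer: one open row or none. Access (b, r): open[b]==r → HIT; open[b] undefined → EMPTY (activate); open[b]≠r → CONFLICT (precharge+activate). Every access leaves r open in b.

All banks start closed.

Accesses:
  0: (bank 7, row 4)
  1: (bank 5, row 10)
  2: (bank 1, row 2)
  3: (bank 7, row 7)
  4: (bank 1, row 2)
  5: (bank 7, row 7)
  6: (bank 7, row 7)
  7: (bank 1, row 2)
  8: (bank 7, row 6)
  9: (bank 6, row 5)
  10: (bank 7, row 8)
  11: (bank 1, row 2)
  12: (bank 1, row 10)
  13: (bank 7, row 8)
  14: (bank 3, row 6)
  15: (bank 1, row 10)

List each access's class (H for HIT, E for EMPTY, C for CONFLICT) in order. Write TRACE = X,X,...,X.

0: bank 7 row 4 — prev None → EMPTY
1: bank 5 row 10 — prev None → EMPTY
2: bank 1 row 2 — prev None → EMPTY
3: bank 7 row 7 — prev 4 → CONFLICT
4: bank 1 row 2 — prev 2 → HIT
5: bank 7 row 7 — prev 7 → HIT
6: bank 7 row 7 — prev 7 → HIT
7: bank 1 row 2 — prev 2 → HIT
8: bank 7 row 6 — prev 7 → CONFLICT
9: bank 6 row 5 — prev None → EMPTY
10: bank 7 row 8 — prev 6 → CONFLICT
11: bank 1 row 2 — prev 2 → HIT
12: bank 1 row 10 — prev 2 → CONFLICT
13: bank 7 row 8 — prev 8 → HIT
14: bank 3 row 6 — prev None → EMPTY
15: bank 1 row 10 — prev 10 → HIT

TRACE = E,E,E,C,H,H,H,H,C,E,C,H,C,H,E,H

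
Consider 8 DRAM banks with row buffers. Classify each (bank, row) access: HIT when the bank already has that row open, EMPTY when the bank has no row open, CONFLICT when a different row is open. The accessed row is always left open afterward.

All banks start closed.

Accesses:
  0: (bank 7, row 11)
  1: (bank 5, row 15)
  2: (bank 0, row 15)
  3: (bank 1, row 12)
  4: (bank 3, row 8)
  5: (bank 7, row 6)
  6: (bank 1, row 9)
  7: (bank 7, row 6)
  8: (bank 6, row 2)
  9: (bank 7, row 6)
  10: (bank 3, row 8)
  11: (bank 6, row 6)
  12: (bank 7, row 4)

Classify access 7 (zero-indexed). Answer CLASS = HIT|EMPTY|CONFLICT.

CLASS = HIT

step 0: bank7 None->11 [EMPTY]
step 1: bank5 None->15 [EMPTY]
step 2: bank0 None->15 [EMPTY]
step 3: bank1 None->12 [EMPTY]
step 4: bank3 None->8 [EMPTY]
step 5: bank7 11->6 [CONFLICT]
step 6: bank1 12->9 [CONFLICT]
step 7: bank7 6->6 [HIT]
step 8: bank6 None->2 [EMPTY]
step 9: bank7 6->6 [HIT]
step 10: bank3 8->8 [HIT]
step 11: bank6 2->6 [CONFLICT]
step 12: bank7 6->4 [CONFLICT]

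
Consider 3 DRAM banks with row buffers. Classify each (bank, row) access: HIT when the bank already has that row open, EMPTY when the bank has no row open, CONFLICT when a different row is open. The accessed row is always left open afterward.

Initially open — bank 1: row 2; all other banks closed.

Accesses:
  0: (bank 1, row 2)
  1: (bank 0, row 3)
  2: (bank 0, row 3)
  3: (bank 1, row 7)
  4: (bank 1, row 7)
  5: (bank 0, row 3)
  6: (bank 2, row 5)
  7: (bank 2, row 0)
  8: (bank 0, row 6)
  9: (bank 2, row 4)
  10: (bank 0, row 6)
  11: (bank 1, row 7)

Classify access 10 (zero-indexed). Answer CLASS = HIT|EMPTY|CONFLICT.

#0 (1,2) H  (was 2)
#1 (0,3) E
#2 (0,3) H  (was 3)
#3 (1,7) C  (was 2)
#4 (1,7) H  (was 7)
#5 (0,3) H  (was 3)
#6 (2,5) E
#7 (2,0) C  (was 5)
#8 (0,6) C  (was 3)
#9 (2,4) C  (was 0)
#10 (0,6) H  (was 6)
#11 (1,7) H  (was 7)

CLASS = HIT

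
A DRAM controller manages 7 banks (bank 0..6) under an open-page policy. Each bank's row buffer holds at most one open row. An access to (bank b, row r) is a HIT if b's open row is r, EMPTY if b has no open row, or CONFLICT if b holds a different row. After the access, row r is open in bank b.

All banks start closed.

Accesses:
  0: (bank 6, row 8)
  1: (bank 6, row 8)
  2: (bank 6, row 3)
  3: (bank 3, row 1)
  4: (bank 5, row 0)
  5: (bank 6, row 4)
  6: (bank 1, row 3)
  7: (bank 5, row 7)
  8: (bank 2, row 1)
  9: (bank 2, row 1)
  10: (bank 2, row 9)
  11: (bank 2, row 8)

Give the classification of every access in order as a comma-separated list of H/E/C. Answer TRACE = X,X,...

0: bank 6 row 8 — prev None → EMPTY
1: bank 6 row 8 — prev 8 → HIT
2: bank 6 row 3 — prev 8 → CONFLICT
3: bank 3 row 1 — prev None → EMPTY
4: bank 5 row 0 — prev None → EMPTY
5: bank 6 row 4 — prev 3 → CONFLICT
6: bank 1 row 3 — prev None → EMPTY
7: bank 5 row 7 — prev 0 → CONFLICT
8: bank 2 row 1 — prev None → EMPTY
9: bank 2 row 1 — prev 1 → HIT
10: bank 2 row 9 — prev 1 → CONFLICT
11: bank 2 row 8 — prev 9 → CONFLICT

TRACE = E,H,C,E,E,C,E,C,E,H,C,C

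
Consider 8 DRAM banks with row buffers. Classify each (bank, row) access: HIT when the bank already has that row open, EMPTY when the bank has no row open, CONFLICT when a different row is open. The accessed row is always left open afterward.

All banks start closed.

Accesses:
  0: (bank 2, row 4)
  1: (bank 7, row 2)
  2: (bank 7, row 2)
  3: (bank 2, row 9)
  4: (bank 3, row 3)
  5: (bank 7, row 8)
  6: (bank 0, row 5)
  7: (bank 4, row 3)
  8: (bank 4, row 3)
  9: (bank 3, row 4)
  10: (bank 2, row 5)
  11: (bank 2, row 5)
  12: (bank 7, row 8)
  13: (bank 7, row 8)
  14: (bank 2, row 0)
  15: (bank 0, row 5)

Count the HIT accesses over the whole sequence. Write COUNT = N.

COUNT = 6

  [0] b2 r4: no row ⇒ E
  [1] b7 r2: no row ⇒ E
  [2] b7 r2: had r2 ⇒ H
  [3] b2 r9: had r4 ⇒ C
  [4] b3 r3: no row ⇒ E
  [5] b7 r8: had r2 ⇒ C
  [6] b0 r5: no row ⇒ E
  [7] b4 r3: no row ⇒ E
  [8] b4 r3: had r3 ⇒ H
  [9] b3 r4: had r3 ⇒ C
  [10] b2 r5: had r9 ⇒ C
  [11] b2 r5: had r5 ⇒ H
  [12] b7 r8: had r8 ⇒ H
  [13] b7 r8: had r8 ⇒ H
  [14] b2 r0: had r5 ⇒ C
  [15] b0 r5: had r5 ⇒ H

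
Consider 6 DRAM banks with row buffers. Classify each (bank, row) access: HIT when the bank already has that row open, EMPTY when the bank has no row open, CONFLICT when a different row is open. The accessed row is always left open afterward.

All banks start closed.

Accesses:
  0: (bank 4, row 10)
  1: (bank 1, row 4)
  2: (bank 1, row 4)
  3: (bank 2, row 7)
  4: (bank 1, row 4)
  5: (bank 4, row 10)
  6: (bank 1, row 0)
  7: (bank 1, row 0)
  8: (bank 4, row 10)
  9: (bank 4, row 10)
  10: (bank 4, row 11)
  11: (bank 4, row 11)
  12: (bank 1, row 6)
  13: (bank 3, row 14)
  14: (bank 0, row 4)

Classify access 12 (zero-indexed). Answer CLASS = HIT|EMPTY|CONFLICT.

step 0: bank4 None->10 [EMPTY]
step 1: bank1 None->4 [EMPTY]
step 2: bank1 4->4 [HIT]
step 3: bank2 None->7 [EMPTY]
step 4: bank1 4->4 [HIT]
step 5: bank4 10->10 [HIT]
step 6: bank1 4->0 [CONFLICT]
step 7: bank1 0->0 [HIT]
step 8: bank4 10->10 [HIT]
step 9: bank4 10->10 [HIT]
step 10: bank4 10->11 [CONFLICT]
step 11: bank4 11->11 [HIT]
step 12: bank1 0->6 [CONFLICT]
step 13: bank3 None->14 [EMPTY]
step 14: bank0 None->4 [EMPTY]

CLASS = CONFLICT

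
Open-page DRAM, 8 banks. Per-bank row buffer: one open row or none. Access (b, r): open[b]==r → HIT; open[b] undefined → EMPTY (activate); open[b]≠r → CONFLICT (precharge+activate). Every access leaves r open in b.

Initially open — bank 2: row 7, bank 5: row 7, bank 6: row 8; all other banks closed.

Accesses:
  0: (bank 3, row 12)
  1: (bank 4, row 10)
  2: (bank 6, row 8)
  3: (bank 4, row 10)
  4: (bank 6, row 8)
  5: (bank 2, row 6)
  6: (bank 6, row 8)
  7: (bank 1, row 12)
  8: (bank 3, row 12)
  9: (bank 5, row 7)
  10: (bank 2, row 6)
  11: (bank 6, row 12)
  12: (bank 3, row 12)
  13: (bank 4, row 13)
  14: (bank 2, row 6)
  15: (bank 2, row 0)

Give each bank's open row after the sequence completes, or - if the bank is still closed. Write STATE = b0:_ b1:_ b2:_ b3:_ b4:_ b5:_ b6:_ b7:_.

STATE = b0:- b1:12 b2:0 b3:12 b4:13 b5:7 b6:12 b7:-

step 0: bank3 None->12 [EMPTY]
step 1: bank4 None->10 [EMPTY]
step 2: bank6 8->8 [HIT]
step 3: bank4 10->10 [HIT]
step 4: bank6 8->8 [HIT]
step 5: bank2 7->6 [CONFLICT]
step 6: bank6 8->8 [HIT]
step 7: bank1 None->12 [EMPTY]
step 8: bank3 12->12 [HIT]
step 9: bank5 7->7 [HIT]
step 10: bank2 6->6 [HIT]
step 11: bank6 8->12 [CONFLICT]
step 12: bank3 12->12 [HIT]
step 13: bank4 10->13 [CONFLICT]
step 14: bank2 6->6 [HIT]
step 15: bank2 6->0 [CONFLICT]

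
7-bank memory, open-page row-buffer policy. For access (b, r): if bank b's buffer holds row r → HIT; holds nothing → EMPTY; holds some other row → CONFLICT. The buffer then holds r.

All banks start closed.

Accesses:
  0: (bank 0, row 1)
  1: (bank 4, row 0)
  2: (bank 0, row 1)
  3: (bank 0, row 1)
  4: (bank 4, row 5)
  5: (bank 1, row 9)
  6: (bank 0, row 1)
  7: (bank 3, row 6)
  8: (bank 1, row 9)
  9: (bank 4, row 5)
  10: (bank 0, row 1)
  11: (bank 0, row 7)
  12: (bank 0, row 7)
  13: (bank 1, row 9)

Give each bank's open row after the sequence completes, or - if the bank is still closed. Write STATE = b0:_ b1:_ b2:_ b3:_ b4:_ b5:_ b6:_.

step 0: bank0 None->1 [EMPTY]
step 1: bank4 None->0 [EMPTY]
step 2: bank0 1->1 [HIT]
step 3: bank0 1->1 [HIT]
step 4: bank4 0->5 [CONFLICT]
step 5: bank1 None->9 [EMPTY]
step 6: bank0 1->1 [HIT]
step 7: bank3 None->6 [EMPTY]
step 8: bank1 9->9 [HIT]
step 9: bank4 5->5 [HIT]
step 10: bank0 1->1 [HIT]
step 11: bank0 1->7 [CONFLICT]
step 12: bank0 7->7 [HIT]
step 13: bank1 9->9 [HIT]

STATE = b0:7 b1:9 b2:- b3:6 b4:5 b5:- b6:-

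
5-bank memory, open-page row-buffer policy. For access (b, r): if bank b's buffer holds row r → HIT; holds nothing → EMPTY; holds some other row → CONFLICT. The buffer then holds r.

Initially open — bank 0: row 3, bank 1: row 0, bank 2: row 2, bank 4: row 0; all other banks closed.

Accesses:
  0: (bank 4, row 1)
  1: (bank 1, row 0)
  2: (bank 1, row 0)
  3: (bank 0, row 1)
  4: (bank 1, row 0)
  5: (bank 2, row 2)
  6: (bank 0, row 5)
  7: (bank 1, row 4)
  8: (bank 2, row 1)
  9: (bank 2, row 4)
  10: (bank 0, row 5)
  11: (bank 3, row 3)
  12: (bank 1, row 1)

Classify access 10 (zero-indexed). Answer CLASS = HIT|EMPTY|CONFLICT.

CLASS = HIT

step 0: bank4 0->1 [CONFLICT]
step 1: bank1 0->0 [HIT]
step 2: bank1 0->0 [HIT]
step 3: bank0 3->1 [CONFLICT]
step 4: bank1 0->0 [HIT]
step 5: bank2 2->2 [HIT]
step 6: bank0 1->5 [CONFLICT]
step 7: bank1 0->4 [CONFLICT]
step 8: bank2 2->1 [CONFLICT]
step 9: bank2 1->4 [CONFLICT]
step 10: bank0 5->5 [HIT]
step 11: bank3 None->3 [EMPTY]
step 12: bank1 4->1 [CONFLICT]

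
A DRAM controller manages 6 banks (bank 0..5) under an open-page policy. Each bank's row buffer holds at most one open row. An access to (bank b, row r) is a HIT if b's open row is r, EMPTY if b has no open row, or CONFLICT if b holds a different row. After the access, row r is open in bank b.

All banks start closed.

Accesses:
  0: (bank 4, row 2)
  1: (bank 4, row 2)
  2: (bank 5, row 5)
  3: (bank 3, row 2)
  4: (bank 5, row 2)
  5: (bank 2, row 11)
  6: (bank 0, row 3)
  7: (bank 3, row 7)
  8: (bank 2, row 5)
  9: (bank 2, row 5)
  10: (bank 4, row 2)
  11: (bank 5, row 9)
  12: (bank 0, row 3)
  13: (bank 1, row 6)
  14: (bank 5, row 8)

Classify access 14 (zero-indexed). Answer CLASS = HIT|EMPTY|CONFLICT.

step 0: bank4 None->2 [EMPTY]
step 1: bank4 2->2 [HIT]
step 2: bank5 None->5 [EMPTY]
step 3: bank3 None->2 [EMPTY]
step 4: bank5 5->2 [CONFLICT]
step 5: bank2 None->11 [EMPTY]
step 6: bank0 None->3 [EMPTY]
step 7: bank3 2->7 [CONFLICT]
step 8: bank2 11->5 [CONFLICT]
step 9: bank2 5->5 [HIT]
step 10: bank4 2->2 [HIT]
step 11: bank5 2->9 [CONFLICT]
step 12: bank0 3->3 [HIT]
step 13: bank1 None->6 [EMPTY]
step 14: bank5 9->8 [CONFLICT]

CLASS = CONFLICT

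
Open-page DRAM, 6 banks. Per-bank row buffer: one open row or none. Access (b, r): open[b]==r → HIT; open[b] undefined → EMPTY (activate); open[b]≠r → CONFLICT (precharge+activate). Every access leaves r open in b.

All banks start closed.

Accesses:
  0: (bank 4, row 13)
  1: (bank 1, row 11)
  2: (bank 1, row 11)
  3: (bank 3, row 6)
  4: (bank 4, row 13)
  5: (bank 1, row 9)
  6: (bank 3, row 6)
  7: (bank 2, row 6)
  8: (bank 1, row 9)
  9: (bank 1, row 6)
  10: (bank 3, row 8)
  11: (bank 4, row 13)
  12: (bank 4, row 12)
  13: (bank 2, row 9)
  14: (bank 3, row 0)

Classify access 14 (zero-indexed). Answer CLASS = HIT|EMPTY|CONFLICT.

step 0: bank4 None->13 [EMPTY]
step 1: bank1 None->11 [EMPTY]
step 2: bank1 11->11 [HIT]
step 3: bank3 None->6 [EMPTY]
step 4: bank4 13->13 [HIT]
step 5: bank1 11->9 [CONFLICT]
step 6: bank3 6->6 [HIT]
step 7: bank2 None->6 [EMPTY]
step 8: bank1 9->9 [HIT]
step 9: bank1 9->6 [CONFLICT]
step 10: bank3 6->8 [CONFLICT]
step 11: bank4 13->13 [HIT]
step 12: bank4 13->12 [CONFLICT]
step 13: bank2 6->9 [CONFLICT]
step 14: bank3 8->0 [CONFLICT]

CLASS = CONFLICT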